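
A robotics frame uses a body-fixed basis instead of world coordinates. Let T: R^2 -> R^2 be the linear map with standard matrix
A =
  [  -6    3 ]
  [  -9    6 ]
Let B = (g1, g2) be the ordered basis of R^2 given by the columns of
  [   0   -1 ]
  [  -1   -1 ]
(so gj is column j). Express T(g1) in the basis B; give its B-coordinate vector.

<3, 3>

Column 1 of [T]_B is the B-coordinate vector of T(g1).
In standard coordinates T(g1) = A g1 = <-3, -6>.
Converting to B: <-3, -6> = 3g1 + 3g2, so the coordinate vector is <3, 3>.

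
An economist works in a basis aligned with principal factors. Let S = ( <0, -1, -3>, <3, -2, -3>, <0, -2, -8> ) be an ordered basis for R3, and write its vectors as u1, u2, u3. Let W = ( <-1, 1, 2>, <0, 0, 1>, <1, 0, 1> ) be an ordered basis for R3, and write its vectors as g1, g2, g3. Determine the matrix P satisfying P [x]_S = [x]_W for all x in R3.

Column j of P is [uj]_W, since P maps S-coordinates to W-coordinates.
Expressing u1 in W: u1 = -g1 + 0·g2 - g3, so column 1 of P is <-1, 0, -1>.
Doing the same for each uj gives P = [[-1, -2, -2], [0, 0, -2], [-1, 1, -2]].

[[-1, -2, -2], [0, 0, -2], [-1, 1, -2]]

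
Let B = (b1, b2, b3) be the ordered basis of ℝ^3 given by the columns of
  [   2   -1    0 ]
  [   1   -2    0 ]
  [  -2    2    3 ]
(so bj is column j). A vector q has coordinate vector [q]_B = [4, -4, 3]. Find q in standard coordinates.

The coordinates say q = 4b1 - 4b2 + 3b3; adding the scaled basis vectors gives [12, 12, -7].

[12, 12, -7]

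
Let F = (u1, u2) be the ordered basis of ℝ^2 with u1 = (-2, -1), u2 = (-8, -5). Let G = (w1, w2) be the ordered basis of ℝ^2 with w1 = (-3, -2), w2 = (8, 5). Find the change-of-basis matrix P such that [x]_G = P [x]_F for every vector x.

Column j of P is [uj]_G, since P maps F-coordinates to G-coordinates.
Expressing u1 in G: u1 = -2w1 - w2, so column 1 of P is (-2, -1).
Doing the same for each uj gives P = [[-2, 0], [-1, -1]].

[[-2, 0], [-1, -1]]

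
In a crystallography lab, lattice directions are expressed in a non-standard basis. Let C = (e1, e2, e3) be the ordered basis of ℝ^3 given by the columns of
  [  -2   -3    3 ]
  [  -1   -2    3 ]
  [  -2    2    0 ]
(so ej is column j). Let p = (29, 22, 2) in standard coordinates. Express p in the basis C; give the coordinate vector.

Write p = c_1 e1 + ... + c_3 e3 and solve for the c_i.
Row-reducing the augmented matrix [M | p] gives c = (-4, -3, 4).
Check: -4e1 - 3e2 + 4e3 = (29, 22, 2).

(-4, -3, 4)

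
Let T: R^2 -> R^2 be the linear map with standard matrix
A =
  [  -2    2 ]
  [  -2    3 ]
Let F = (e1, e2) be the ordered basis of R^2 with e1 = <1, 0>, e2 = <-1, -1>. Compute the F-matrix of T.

[[0, 1], [2, 1]]

The j-th column of [T]_F is [T(ej)]_F.
T(e1) = A e1 = <-2, -2> = 0·e1 + 2e2, so column 1 is <0, 2>.
Repeating for e2 and assembling the columns gives [[0, 1], [2, 1]].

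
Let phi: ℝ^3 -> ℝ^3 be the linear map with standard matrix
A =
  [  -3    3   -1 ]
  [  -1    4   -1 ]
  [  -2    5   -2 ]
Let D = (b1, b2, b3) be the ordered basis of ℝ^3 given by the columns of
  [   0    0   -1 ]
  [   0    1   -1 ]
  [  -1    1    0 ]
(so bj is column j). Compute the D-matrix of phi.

With P the matrix whose columns are b1, ..., b3, [phi]_D = P^(-1) A P.
Column by column: phi(b1) = A b1 = <1, 1, 2>; its D-coordinates <-2, 0, -1> give column 1.
Continuing for each basis vector yields [phi]_D = [[-2, -2, 0], [0, 1, -3], [-1, -2, 0]].

[[-2, -2, 0], [0, 1, -3], [-1, -2, 0]]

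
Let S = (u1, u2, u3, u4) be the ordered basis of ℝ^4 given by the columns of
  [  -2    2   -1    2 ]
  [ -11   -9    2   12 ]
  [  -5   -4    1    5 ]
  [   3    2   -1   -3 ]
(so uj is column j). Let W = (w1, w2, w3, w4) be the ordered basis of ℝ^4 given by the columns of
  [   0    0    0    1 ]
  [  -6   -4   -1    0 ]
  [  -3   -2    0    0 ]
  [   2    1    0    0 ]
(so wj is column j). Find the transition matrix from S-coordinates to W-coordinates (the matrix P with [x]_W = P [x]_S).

Let M have columns uj and N have columns wj. Then for every x, N [x]_W = x = M [x]_S, so P = N^(-1) M.
Since det N = 1, N^(-1) has integer entries; multiplying gives P = [[1, 0, -1, -1], [1, 2, 1, -1], [1, 1, 0, -2], [-2, 2, -1, 2]].

[[1, 0, -1, -1], [1, 2, 1, -1], [1, 1, 0, -2], [-2, 2, -1, 2]]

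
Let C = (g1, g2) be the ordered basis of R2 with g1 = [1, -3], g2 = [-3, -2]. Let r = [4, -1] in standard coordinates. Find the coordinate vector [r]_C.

[r]_C is the unique c with M c = r, where M has columns g1, g2.
System: c_1 - 3c_2 = 4, -3c_1 - 2c_2 = -1; solving gives c_1 = 1, c_2 = -1.
Check: g1 - g2 = [4, -1].

[1, -1]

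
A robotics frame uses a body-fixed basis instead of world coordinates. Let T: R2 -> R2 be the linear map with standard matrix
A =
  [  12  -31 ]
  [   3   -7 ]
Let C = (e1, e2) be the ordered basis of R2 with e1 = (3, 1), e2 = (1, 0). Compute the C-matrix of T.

[[2, 3], [-1, 3]]

With P the matrix whose columns are e1, e2, [T]_C = P^(-1) A P.
Column by column: T(e1) = A e1 = (5, 2); its C-coordinates (2, -1) give column 1.
Continuing for each basis vector yields [T]_C = [[2, 3], [-1, 3]].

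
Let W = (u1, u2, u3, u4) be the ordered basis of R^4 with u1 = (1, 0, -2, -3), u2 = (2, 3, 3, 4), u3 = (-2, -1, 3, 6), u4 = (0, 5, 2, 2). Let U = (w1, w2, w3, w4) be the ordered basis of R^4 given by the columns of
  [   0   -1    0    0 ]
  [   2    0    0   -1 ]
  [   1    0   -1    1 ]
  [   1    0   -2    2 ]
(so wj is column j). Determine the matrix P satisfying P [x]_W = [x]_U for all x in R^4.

Let M have columns uj and N have columns wj. Then for every x, N [x]_U = x = M [x]_W, so P = N^(-1) M.
Since det N = 1, N^(-1) has integer entries; multiplying gives P = [[-1, 2, 0, 2], [-1, -2, 2, 0], [-1, 0, -2, -1], [-2, 1, 1, -1]].

[[-1, 2, 0, 2], [-1, -2, 2, 0], [-1, 0, -2, -1], [-2, 1, 1, -1]]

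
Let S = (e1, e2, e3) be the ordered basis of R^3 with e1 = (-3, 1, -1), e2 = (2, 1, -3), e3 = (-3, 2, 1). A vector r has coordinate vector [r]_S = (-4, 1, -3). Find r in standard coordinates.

r = M [r]_S, where M has columns e1, ..., e3.
Carrying out the matrix-vector product, r = (23, -9, -2).

(23, -9, -2)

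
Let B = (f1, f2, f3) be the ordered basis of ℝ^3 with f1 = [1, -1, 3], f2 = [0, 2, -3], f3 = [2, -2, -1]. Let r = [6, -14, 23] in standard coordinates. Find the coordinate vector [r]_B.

[4, -4, 1]

[r]_B is the unique c with M c = r, where M has columns f1, ..., f3.
Row-reducing the augmented matrix [M | r] gives c = (4, -4, 1).
Check: 4f1 - 4f2 + f3 = [6, -14, 23].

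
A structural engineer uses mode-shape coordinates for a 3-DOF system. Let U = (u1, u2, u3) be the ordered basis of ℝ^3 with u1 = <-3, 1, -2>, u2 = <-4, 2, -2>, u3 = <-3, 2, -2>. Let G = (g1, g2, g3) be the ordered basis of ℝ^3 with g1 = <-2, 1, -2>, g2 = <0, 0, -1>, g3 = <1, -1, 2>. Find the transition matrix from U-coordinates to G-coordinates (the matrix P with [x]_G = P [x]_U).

[[2, 2, 1], [0, -2, -2], [1, 0, -1]]

Let M have columns uj and N have columns gj. Then for every x, N [x]_G = x = M [x]_U, so P = N^(-1) M.
Since det N = 1, N^(-1) has integer entries; multiplying gives P = [[2, 2, 1], [0, -2, -2], [1, 0, -1]].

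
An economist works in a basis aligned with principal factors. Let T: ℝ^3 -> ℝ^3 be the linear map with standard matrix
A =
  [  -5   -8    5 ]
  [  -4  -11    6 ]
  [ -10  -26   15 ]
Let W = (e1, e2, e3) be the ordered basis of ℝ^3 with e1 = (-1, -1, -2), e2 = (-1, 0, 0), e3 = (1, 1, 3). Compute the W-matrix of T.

Let P have columns e1, ..., e3. Then [T]_W = P^(-1) A P.
Here det P = -1, so P^(-1) is integer; computing A P first and then P^(-1)(A P) gives [[-3, -2, 0], [0, -1, 1], [0, 2, 3]].

[[-3, -2, 0], [0, -1, 1], [0, 2, 3]]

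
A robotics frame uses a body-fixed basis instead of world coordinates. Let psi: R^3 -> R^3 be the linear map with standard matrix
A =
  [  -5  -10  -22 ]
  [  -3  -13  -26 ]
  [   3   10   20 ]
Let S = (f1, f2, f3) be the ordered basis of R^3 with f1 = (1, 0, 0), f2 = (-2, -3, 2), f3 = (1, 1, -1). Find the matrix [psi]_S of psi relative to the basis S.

[[-2, 0, 0], [0, 3, -3], [-3, 2, 1]]

Let P have columns f1, ..., f3. Then [psi]_S = P^(-1) A P.
Here det P = 1, so P^(-1) is integer; computing A P first and then P^(-1)(A P) gives [[-2, 0, 0], [0, 3, -3], [-3, 2, 1]].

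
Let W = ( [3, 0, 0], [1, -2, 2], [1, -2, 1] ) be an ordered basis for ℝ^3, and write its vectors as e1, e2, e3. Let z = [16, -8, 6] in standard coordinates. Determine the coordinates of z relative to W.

Write z = c_1 e1 + ... + c_3 e3 and solve for the c_i.
Row-reducing the augmented matrix [M | z] gives c = (4, 2, 2).
Check: 4e1 + 2e2 + 2e3 = [16, -8, 6].

[4, 2, 2]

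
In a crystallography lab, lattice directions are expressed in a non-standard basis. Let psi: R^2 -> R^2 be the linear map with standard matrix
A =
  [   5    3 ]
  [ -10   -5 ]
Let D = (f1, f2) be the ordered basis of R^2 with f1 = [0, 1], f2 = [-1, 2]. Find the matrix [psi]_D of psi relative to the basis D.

With P the matrix whose columns are f1, f2, [psi]_D = P^(-1) A P.
Column by column: psi(f1) = A f1 = [3, -5]; its D-coordinates [1, -3] give column 1.
Continuing for each basis vector yields [psi]_D = [[1, 2], [-3, -1]].

[[1, 2], [-3, -1]]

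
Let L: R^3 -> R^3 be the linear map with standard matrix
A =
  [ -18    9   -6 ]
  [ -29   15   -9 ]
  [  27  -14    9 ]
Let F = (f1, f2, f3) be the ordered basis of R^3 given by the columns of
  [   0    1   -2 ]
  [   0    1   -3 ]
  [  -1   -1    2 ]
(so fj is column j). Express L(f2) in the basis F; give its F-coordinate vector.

(-1, 1, 2)

Column 2 of [L]_F is the F-coordinate vector of L(f2).
In standard coordinates L(f2) = A f2 = (-3, -5, 4).
Converting to F: (-3, -5, 4) = -f1 + f2 + 2f3, so the coordinate vector is (-1, 1, 2).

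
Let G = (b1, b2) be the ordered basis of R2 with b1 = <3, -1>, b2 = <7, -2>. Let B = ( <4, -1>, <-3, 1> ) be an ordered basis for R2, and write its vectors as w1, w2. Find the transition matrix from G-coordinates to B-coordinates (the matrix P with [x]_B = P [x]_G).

[[0, 1], [-1, -1]]

Take x = bj: its G-coordinates are the j-th standard unit vector, so P e_j — column j of P — equals [bj]_B.
b1 = 0·w1 - w2, giving column 1 = <0, -1>; repeating for each j gives P = [[0, 1], [-1, -1]].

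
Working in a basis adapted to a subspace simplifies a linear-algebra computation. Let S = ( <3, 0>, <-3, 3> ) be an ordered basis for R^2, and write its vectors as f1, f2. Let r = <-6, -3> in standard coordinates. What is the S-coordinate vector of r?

[r]_S is the unique c with M c = r, where M has columns f1, f2.
System: 3c_1 - 3c_2 = -6, 0c_1 + 3c_2 = -3; solving gives c_1 = -3, c_2 = -1.
Check: -3f1 - f2 = <-6, -3>.

<-3, -1>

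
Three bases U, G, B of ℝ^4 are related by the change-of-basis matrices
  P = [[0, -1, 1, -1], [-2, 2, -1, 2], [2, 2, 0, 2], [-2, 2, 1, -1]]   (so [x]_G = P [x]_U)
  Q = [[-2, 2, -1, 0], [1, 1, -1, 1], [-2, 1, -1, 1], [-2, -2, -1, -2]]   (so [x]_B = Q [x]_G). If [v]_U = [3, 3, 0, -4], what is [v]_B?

Composing the changes, [v]_B = Q P [v]_U.
Q P = [[-6, 4, -4, 4], [-6, 1, 1, -2], [-6, 4, -2, 1], [6, -8, -2, -2]]; applying this to [3, 3, 0, -4] gives [-22, -7, -10, 2].

[-22, -7, -10, 2]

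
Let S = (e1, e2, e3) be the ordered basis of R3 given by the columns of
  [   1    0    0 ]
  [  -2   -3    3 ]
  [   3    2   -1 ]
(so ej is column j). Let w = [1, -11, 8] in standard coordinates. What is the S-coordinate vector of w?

Write w = c_1 e1 + ... + c_3 e3 and solve for the c_i.
Gaussian elimination on [M | w] yields c = (1, 2, -1).
Check: e1 + 2e2 - e3 = [1, -11, 8].

[1, 2, -1]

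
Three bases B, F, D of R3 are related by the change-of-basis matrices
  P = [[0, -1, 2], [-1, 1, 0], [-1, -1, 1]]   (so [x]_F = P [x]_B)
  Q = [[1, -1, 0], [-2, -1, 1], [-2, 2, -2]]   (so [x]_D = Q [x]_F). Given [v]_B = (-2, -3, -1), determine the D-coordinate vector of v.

(2, 3, -12)

First [v]_F = P [v]_B = (1, -1, 4).
Then [v]_D = Q [v]_F = (2, 3, -12).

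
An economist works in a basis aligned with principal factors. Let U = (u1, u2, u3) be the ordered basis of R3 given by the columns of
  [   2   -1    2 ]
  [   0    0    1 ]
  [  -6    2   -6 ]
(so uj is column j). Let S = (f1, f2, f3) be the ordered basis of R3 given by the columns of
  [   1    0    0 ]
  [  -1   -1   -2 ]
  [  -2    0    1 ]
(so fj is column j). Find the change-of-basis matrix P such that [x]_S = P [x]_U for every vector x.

[[2, -1, 2], [2, 1, 1], [-2, 0, -2]]

Take x = uj: its U-coordinates are the j-th standard unit vector, so P e_j — column j of P — equals [uj]_S.
u1 = 2f1 + 2f2 - 2f3, giving column 1 = <2, 2, -2>; repeating for each j gives P = [[2, -1, 2], [2, 1, 1], [-2, 0, -2]].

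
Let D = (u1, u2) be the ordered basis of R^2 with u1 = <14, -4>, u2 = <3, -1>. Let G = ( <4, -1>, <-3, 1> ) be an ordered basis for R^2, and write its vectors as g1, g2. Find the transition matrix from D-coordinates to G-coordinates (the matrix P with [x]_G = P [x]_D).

[[2, 0], [-2, -1]]

Column j of P is [uj]_G, since P maps D-coordinates to G-coordinates.
Expressing u1 in G: u1 = 2g1 - 2g2, so column 1 of P is <2, -2>.
Doing the same for each uj gives P = [[2, 0], [-2, -1]].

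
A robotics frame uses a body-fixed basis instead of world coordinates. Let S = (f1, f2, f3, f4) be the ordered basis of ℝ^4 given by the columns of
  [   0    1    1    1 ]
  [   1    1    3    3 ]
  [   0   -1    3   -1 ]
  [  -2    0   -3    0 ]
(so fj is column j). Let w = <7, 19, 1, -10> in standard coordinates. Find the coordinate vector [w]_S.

[w]_S is the unique c with M c = w, where M has columns f1, ..., f4.
Solving this 4x4 system gives c = (2, 2, 2, 3).
Check: 2f1 + 2f2 + 2f3 + 3f4 = <7, 19, 1, -10>.

<2, 2, 2, 3>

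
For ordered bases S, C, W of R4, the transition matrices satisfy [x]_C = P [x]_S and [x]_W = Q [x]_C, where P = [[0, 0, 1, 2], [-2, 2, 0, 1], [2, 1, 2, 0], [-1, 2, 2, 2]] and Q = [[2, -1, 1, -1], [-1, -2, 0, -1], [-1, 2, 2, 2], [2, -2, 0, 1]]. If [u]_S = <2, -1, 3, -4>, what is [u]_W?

Apply P to get C-coordinates <-5, -10, 9, -6>, then Q to get W-coordinates.
The result is [u]_W = <15, 31, -9, 4>.

<15, 31, -9, 4>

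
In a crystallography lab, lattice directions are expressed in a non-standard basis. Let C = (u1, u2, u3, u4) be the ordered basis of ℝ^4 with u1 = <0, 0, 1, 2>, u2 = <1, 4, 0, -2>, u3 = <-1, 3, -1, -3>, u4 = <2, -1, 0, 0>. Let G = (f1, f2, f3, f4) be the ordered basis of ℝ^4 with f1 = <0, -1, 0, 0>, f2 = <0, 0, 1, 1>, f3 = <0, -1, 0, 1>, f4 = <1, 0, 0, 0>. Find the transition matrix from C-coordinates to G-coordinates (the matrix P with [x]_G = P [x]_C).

Column j of P is [uj]_G, since P maps C-coordinates to G-coordinates.
Expressing u1 in G: u1 = -f1 + f2 + f3 + 0·f4, so column 1 of P is <-1, 1, 1, 0>.
Doing the same for each uj gives P = [[-1, -2, -1, 1], [1, 0, -1, 0], [1, -2, -2, 0], [0, 1, -1, 2]].

[[-1, -2, -1, 1], [1, 0, -1, 0], [1, -2, -2, 0], [0, 1, -1, 2]]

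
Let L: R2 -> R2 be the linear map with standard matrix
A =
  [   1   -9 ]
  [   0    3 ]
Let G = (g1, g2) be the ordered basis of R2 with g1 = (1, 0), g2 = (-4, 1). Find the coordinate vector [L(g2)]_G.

(-1, 3)

Column 2 of [L]_G is the G-coordinate vector of L(g2).
In standard coordinates L(g2) = A g2 = (-13, 3).
Converting to G: (-13, 3) = -g1 + 3g2, so the coordinate vector is (-1, 3).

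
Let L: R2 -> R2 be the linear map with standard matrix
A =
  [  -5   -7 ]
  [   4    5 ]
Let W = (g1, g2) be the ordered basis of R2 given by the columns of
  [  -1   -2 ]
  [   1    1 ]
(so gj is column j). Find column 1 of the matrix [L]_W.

Column 1 of [L]_W is the W-coordinate vector of L(g1).
In standard coordinates L(g1) = A g1 = [-2, 1].
Converting to W: [-2, 1] = 0·g1 + g2, so the coordinate vector is [0, 1].

[0, 1]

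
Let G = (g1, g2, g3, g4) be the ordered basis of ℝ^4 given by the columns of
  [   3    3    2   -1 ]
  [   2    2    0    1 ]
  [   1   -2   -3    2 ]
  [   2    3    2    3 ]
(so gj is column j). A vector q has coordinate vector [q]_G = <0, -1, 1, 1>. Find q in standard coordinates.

The coordinates say q = 0·g1 - g2 + g3 + g4; adding the scaled basis vectors gives <-2, -1, 1, 2>.

<-2, -1, 1, 2>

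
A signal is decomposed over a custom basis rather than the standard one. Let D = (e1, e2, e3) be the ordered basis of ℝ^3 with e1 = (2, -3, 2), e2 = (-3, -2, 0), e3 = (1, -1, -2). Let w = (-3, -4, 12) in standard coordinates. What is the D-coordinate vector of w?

(2, 1, -4)

[w]_D is the unique c with M c = w, where M has columns e1, ..., e3.
Solving this 3x3 system gives c = (2, 1, -4).
Check: 2e1 + e2 - 4e3 = (-3, -4, 12).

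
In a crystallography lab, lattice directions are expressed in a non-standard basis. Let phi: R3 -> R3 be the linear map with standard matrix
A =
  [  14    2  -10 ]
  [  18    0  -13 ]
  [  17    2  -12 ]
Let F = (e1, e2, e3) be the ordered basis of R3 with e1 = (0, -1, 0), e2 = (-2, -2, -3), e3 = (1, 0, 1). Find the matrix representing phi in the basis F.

Let P have columns e1, ..., e3. Then [phi]_F = P^(-1) A P.
Here det P = 1, so P^(-1) is integer; computing A P first and then P^(-1)(A P) gives [[0, -3, -3], [0, 0, -1], [-2, -2, 2]].

[[0, -3, -3], [0, 0, -1], [-2, -2, 2]]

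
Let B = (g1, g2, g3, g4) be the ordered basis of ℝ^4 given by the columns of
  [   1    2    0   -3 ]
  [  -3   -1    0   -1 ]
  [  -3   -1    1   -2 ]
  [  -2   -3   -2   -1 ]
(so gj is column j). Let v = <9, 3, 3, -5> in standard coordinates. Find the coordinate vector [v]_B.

<-2, 4, -1, -1>

[v]_B is the unique c with M c = v, where M has columns g1, ..., g4.
Solving this 4x4 system gives c = (-2, 4, -1, -1).
Check: -2g1 + 4g2 - g3 - g4 = <9, 3, 3, -5>.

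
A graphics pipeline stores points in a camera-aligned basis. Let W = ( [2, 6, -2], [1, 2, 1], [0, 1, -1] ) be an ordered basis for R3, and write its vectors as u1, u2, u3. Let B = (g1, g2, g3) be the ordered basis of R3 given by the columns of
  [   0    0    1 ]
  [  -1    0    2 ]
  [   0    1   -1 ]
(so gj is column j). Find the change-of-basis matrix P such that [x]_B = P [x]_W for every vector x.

[[-2, 0, -1], [0, 2, -1], [2, 1, 0]]

Column j of P is [uj]_B, since P maps W-coordinates to B-coordinates.
Expressing u1 in B: u1 = -2g1 + 0·g2 + 2g3, so column 1 of P is [-2, 0, 2].
Doing the same for each uj gives P = [[-2, 0, -1], [0, 2, -1], [2, 1, 0]].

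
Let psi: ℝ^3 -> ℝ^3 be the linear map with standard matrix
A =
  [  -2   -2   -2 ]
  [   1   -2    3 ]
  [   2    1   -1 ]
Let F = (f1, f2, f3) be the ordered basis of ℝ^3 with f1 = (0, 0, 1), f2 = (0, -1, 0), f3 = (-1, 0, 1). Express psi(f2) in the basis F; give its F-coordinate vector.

Column 2 of [psi]_F is the F-coordinate vector of psi(f2).
In standard coordinates psi(f2) = A f2 = (2, 2, -1).
Converting to F: (2, 2, -1) = f1 - 2f2 - 2f3, so the coordinate vector is (1, -2, -2).

(1, -2, -2)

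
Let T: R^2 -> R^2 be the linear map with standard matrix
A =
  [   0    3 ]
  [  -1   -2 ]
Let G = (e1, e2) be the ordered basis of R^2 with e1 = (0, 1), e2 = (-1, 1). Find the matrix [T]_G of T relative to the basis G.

Let P have columns e1, e2. Then [T]_G = P^(-1) A P.
Here det P = 1, so P^(-1) is integer; computing A P first and then P^(-1)(A P) gives [[1, 2], [-3, -3]].

[[1, 2], [-3, -3]]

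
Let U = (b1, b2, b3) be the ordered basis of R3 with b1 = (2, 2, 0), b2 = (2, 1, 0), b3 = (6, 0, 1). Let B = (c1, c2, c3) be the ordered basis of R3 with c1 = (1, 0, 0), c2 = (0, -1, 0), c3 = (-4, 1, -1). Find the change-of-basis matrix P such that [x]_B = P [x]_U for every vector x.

[[2, 2, 2], [-2, -1, -1], [0, 0, -1]]

Column j of P is [bj]_B, since P maps U-coordinates to B-coordinates.
Expressing b1 in B: b1 = 2c1 - 2c2 + 0·c3, so column 1 of P is (2, -2, 0).
Doing the same for each bj gives P = [[2, 2, 2], [-2, -1, -1], [0, 0, -1]].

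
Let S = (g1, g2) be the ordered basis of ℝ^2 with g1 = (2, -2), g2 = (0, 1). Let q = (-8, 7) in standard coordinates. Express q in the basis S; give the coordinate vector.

(-4, -1)

Write q = c_1 g1 + c_2 g2 and solve for the c_i.
System: 2c_1 + 0c_2 = -8, -2c_1 + c_2 = 7; solving gives c_1 = -4, c_2 = -1.
Check: -4g1 - g2 = (-8, 7).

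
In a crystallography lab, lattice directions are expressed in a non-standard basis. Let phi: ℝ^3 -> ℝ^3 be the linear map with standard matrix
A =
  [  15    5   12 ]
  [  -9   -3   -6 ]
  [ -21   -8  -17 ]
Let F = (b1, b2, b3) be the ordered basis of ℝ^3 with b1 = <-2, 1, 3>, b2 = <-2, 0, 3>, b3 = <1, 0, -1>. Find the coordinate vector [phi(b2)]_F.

Column 2 of [phi]_F is the F-coordinate vector of phi(b2).
In standard coordinates phi(b2) = A b2 = <6, 0, -9>.
Converting to F: <6, 0, -9> = 0·b1 - 3b2 + 0·b3, so the coordinate vector is <0, -3, 0>.

<0, -3, 0>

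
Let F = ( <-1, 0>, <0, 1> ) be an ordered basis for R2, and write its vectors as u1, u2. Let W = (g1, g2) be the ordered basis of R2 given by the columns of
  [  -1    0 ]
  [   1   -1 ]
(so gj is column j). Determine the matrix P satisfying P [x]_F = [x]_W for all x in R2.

Take x = uj: its F-coordinates are the j-th standard unit vector, so P e_j — column j of P — equals [uj]_W.
u1 = g1 + g2, giving column 1 = <1, 1>; repeating for each j gives P = [[1, 0], [1, -1]].

[[1, 0], [1, -1]]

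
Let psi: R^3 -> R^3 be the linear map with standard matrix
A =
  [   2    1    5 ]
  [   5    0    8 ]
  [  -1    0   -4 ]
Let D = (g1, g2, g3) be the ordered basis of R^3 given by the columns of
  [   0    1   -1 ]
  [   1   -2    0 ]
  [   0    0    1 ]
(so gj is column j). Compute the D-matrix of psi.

[[2, 3, 3], [1, -1, 0], [0, -1, -3]]

Let P have columns g1, ..., g3. Then [psi]_D = P^(-1) A P.
Here det P = -1, so P^(-1) is integer; computing A P first and then P^(-1)(A P) gives [[2, 3, 3], [1, -1, 0], [0, -1, -3]].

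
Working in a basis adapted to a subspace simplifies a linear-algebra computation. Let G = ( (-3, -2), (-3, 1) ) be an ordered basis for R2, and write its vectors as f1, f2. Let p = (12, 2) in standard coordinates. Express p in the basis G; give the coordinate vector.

(-2, -2)

Write p = c_1 f1 + c_2 f2 and solve for the c_i.
System: -3c_1 - 3c_2 = 12, -2c_1 + c_2 = 2; solving gives c_1 = -2, c_2 = -2.
Check: -2f1 - 2f2 = (12, 2).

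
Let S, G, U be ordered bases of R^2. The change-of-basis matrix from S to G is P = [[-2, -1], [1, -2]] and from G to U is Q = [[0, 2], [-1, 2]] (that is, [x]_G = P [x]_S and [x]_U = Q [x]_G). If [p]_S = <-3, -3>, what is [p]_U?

<6, -3>

First [p]_G = P [p]_S = <9, 3>.
Then [p]_U = Q [p]_G = <6, -3>.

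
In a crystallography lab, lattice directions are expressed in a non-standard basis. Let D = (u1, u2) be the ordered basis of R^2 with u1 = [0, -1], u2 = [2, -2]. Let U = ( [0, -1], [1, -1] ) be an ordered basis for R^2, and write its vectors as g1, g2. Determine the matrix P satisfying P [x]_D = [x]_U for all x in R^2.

Take x = uj: its D-coordinates are the j-th standard unit vector, so P e_j — column j of P — equals [uj]_U.
u1 = g1 + 0·g2, giving column 1 = [1, 0]; repeating for each j gives P = [[1, 0], [0, 2]].

[[1, 0], [0, 2]]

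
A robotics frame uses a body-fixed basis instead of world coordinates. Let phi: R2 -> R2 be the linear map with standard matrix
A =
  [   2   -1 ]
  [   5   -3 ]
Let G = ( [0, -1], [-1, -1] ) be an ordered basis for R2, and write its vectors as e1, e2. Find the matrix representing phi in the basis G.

[[-2, 1], [-1, 1]]

Let P have columns e1, e2. Then [phi]_G = P^(-1) A P.
Here det P = -1, so P^(-1) is integer; computing A P first and then P^(-1)(A P) gives [[-2, 1], [-1, 1]].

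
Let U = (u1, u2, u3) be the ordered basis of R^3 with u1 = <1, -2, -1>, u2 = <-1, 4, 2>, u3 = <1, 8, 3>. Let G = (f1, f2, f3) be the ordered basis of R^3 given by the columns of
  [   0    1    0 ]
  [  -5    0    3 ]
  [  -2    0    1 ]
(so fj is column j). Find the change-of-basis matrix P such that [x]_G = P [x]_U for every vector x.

[[1, -2, -1], [1, -1, 1], [1, -2, 1]]

Take x = uj: its U-coordinates are the j-th standard unit vector, so P e_j — column j of P — equals [uj]_G.
u1 = f1 + f2 + f3, giving column 1 = <1, 1, 1>; repeating for each j gives P = [[1, -2, -1], [1, -1, 1], [1, -2, 1]].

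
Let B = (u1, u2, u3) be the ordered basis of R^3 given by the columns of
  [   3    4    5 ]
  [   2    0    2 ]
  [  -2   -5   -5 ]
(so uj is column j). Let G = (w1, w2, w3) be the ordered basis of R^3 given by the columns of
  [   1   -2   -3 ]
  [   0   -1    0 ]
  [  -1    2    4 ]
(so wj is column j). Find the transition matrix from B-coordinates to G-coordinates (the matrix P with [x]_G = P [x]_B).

Let M have columns uj and N have columns wj. Then for every x, N [x]_G = x = M [x]_B, so P = N^(-1) M.
Since det N = -1, N^(-1) has integer entries; multiplying gives P = [[2, 1, 1], [-2, 0, -2], [1, -1, 0]].

[[2, 1, 1], [-2, 0, -2], [1, -1, 0]]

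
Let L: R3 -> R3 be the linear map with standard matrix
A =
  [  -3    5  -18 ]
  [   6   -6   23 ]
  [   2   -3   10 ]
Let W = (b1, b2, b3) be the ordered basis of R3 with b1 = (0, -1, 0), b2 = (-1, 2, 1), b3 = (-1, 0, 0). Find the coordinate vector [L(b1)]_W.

Compute L(b1) = A b1 = (-5, 6, 3) in standard coordinates.
Then write this in W-coordinates: solve for y in y_1 b1 + ... + y_3 b3 = (-5, 6, 3).
This gives y = (0, 3, 2), which is column 1 of [L]_W.

(0, 3, 2)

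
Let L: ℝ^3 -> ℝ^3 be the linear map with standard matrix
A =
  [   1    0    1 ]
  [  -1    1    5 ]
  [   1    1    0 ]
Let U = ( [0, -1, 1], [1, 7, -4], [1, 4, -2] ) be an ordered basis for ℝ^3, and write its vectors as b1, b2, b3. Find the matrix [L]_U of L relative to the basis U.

[[3, 2, 3], [1, 0, 0], [0, -3, -1]]

Let P have columns b1, ..., b3. Then [L]_U = P^(-1) A P.
Here det P = -1, so P^(-1) is integer; computing A P first and then P^(-1)(A P) gives [[3, 2, 3], [1, 0, 0], [0, -3, -1]].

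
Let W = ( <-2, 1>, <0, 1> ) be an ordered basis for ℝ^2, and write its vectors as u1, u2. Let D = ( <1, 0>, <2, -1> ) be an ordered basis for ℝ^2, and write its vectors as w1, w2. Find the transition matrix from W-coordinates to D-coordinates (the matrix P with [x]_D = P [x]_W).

[[0, 2], [-1, -1]]

Take x = uj: its W-coordinates are the j-th standard unit vector, so P e_j — column j of P — equals [uj]_D.
u1 = 0·w1 - w2, giving column 1 = <0, -1>; repeating for each j gives P = [[0, 2], [-1, -1]].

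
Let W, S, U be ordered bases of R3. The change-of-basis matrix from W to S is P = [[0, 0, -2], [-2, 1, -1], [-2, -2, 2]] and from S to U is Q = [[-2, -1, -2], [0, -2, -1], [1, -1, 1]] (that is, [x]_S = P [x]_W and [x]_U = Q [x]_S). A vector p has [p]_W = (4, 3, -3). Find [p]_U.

(30, 24, -12)

Composing the changes, [p]_U = Q P [p]_W.
Q P = [[6, 3, 1], [6, 0, 0], [0, -3, 1]]; applying this to (4, 3, -3) gives (30, 24, -12).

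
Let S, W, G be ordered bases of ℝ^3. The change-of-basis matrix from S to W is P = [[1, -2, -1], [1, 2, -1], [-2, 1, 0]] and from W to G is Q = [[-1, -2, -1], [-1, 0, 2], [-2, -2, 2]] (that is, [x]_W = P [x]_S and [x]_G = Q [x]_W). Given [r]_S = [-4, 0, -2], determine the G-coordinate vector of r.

Composing the changes, [r]_G = Q P [r]_S.
Q P = [[-1, -3, 3], [-5, 4, 1], [-8, 2, 4]]; applying this to [-4, 0, -2] gives [-2, 18, 24].

[-2, 18, 24]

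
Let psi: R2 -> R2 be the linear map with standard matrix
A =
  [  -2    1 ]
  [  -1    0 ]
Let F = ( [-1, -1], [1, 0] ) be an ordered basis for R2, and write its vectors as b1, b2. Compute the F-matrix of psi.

The j-th column of [psi]_F is [psi(bj)]_F.
psi(b1) = A b1 = [1, 1] = -b1 + 0·b2, so column 1 is [-1, 0].
Repeating for b2 and assembling the columns gives [[-1, 1], [0, -1]].

[[-1, 1], [0, -1]]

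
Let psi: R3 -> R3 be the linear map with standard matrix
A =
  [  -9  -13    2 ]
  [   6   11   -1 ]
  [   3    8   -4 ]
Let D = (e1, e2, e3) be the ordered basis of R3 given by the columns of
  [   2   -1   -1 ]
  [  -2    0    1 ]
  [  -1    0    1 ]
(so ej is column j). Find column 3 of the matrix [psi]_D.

Column 3 of [psi]_D is the D-coordinate vector of psi(e3).
In standard coordinates psi(e3) = A e3 = [-2, 4, 1].
Converting to D: [-2, 4, 1] = -3e1 - 2e2 - 2e3, so the coordinate vector is [-3, -2, -2].

[-3, -2, -2]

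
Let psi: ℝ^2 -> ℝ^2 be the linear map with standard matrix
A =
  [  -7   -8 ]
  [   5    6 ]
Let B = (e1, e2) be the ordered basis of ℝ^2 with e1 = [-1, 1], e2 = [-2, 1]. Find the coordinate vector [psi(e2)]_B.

Column 2 of [psi]_B is the B-coordinate vector of psi(e2).
In standard coordinates psi(e2) = A e2 = [6, -4].
Converting to B: [6, -4] = -2e1 - 2e2, so the coordinate vector is [-2, -2].

[-2, -2]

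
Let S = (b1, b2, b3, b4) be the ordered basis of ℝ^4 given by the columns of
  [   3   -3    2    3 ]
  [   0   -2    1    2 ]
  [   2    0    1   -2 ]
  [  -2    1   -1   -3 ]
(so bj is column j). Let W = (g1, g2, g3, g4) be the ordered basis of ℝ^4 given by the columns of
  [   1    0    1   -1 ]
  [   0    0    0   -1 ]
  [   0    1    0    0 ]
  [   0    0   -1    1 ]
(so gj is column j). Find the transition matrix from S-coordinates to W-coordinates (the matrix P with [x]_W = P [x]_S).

Let M have columns bj and N have columns gj. Then for every x, N [x]_W = x = M [x]_S, so P = N^(-1) M.
Since det N = 1, N^(-1) has integer entries; multiplying gives P = [[1, -2, 1, 0], [2, 0, 1, -2], [2, 1, 0, 1], [0, 2, -1, -2]].

[[1, -2, 1, 0], [2, 0, 1, -2], [2, 1, 0, 1], [0, 2, -1, -2]]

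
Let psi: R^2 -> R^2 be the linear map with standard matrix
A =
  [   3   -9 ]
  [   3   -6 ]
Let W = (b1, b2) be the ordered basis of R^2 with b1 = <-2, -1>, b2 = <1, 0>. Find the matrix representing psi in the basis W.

[[0, -3], [3, -3]]

The j-th column of [psi]_W is [psi(bj)]_W.
psi(b1) = A b1 = <3, 0> = 0·b1 + 3b2, so column 1 is <0, 3>.
Repeating for b2 and assembling the columns gives [[0, -3], [3, -3]].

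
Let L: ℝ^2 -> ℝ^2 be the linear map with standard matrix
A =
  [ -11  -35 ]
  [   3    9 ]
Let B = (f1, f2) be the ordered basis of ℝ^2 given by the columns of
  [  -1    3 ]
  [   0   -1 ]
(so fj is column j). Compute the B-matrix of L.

[[-2, -2], [3, 0]]

Let P have columns f1, f2. Then [L]_B = P^(-1) A P.
Here det P = 1, so P^(-1) is integer; computing A P first and then P^(-1)(A P) gives [[-2, -2], [3, 0]].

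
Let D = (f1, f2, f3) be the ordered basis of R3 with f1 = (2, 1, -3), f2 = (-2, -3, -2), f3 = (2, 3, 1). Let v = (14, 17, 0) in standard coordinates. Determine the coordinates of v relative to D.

We seek scalars with c_1 f1 + ... + c_3 f3 = v; equivalently solve M c = v where the columns of M are f1, ..., f3.
Gaussian elimination on [M | v] yields c = (2, -1, 4).
Check: 2f1 - f2 + 4f3 = (14, 17, 0).

(2, -1, 4)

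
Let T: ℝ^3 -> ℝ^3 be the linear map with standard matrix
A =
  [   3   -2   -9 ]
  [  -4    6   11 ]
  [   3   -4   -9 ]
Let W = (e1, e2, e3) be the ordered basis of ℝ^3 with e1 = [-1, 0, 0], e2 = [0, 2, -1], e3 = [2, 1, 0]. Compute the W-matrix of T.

The j-th column of [T]_W is [T(ej)]_W.
T(e1) = A e1 = [-3, 4, -3] = -e1 + 3e2 - 2e3, so column 1 is [-1, 3, -2].
Repeating for e2, e3 and assembling the columns gives [[-1, 1, 0], [3, -1, -2], [-2, 3, 2]].

[[-1, 1, 0], [3, -1, -2], [-2, 3, 2]]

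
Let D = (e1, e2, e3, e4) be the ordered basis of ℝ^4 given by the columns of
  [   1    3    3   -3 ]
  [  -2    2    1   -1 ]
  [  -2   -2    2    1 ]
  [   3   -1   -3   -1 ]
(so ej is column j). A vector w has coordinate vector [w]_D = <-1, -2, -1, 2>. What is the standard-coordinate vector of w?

The coordinates say w = -e1 - 2e2 - e3 + 2e4; adding the scaled basis vectors gives <-16, -5, 6, 0>.

<-16, -5, 6, 0>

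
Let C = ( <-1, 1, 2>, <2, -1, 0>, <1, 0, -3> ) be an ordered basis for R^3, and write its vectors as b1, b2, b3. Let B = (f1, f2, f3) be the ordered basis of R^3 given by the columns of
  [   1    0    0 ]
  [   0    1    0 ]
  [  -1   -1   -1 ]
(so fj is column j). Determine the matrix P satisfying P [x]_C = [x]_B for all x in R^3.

[[-1, 2, 1], [1, -1, 0], [-2, -1, 2]]

Take x = bj: its C-coordinates are the j-th standard unit vector, so P e_j — column j of P — equals [bj]_B.
b1 = -f1 + f2 - 2f3, giving column 1 = <-1, 1, -2>; repeating for each j gives P = [[-1, 2, 1], [1, -1, 0], [-2, -1, 2]].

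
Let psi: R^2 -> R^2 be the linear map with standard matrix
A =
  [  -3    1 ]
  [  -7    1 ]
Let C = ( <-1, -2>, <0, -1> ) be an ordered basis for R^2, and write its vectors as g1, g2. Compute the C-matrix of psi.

With P the matrix whose columns are g1, g2, [psi]_C = P^(-1) A P.
Column by column: psi(g1) = A g1 = <1, 5>; its C-coordinates <-1, -3> give column 1.
Continuing for each basis vector yields [psi]_C = [[-1, 1], [-3, -1]].

[[-1, 1], [-3, -1]]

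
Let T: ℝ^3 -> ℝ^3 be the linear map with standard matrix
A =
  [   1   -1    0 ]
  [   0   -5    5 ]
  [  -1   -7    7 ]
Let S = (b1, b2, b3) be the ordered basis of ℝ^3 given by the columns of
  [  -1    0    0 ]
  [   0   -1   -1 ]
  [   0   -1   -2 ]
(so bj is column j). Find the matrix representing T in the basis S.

The j-th column of [T]_S is [T(bj)]_S.
T(b1) = A b1 = [-1, 0, 1] = b1 + b2 - b3, so column 1 is [1, 1, -1].
Repeating for b2, b3 and assembling the columns gives [[1, -1, -1], [1, 0, 3], [-1, 0, 2]].

[[1, -1, -1], [1, 0, 3], [-1, 0, 2]]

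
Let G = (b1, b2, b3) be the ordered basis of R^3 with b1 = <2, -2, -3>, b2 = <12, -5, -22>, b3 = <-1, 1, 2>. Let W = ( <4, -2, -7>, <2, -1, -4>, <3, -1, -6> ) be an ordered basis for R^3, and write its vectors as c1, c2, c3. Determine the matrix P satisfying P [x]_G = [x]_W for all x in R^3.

Column j of P is [bj]_W, since P maps G-coordinates to W-coordinates.
Expressing b1 in W: b1 = c1 + 2c2 - 2c3, so column 1 of P is <1, 2, -2>.
Doing the same for each bj gives P = [[1, 2, 0], [2, -1, -2], [-2, 2, 1]].

[[1, 2, 0], [2, -1, -2], [-2, 2, 1]]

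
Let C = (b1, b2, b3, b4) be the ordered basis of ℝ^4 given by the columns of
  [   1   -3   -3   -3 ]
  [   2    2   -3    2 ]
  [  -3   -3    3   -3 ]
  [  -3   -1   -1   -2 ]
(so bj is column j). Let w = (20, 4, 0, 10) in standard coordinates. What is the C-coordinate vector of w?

Write w = c_1 b1 + ... + c_4 b4 and solve for the c_i.
Gaussian elimination on [M | w] yields c = (-1, -3, -4, 0).
Check: -b1 - 3b2 - 4b3 + 0·b4 = (20, 4, 0, 10).

(-1, -3, -4, 0)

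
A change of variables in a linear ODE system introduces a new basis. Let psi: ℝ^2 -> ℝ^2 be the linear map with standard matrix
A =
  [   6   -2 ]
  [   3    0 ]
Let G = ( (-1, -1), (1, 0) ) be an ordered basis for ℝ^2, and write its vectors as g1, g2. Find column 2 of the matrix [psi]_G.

Compute psi(g2) = A g2 = (6, 3) in standard coordinates.
Then write this in G-coordinates: solve for y in y_1 g1 + y_2 g2 = (6, 3).
This gives y = (-3, 3), which is column 2 of [psi]_G.

(-3, 3)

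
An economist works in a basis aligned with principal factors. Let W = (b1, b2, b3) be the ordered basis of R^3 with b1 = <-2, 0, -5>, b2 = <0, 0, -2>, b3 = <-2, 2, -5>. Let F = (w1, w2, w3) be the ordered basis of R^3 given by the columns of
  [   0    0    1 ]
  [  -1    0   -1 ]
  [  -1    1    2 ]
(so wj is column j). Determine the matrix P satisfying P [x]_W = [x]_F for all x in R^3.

[[2, 0, 0], [1, -2, -1], [-2, 0, -2]]

Take x = bj: its W-coordinates are the j-th standard unit vector, so P e_j — column j of P — equals [bj]_F.
b1 = 2w1 + w2 - 2w3, giving column 1 = <2, 1, -2>; repeating for each j gives P = [[2, 0, 0], [1, -2, -1], [-2, 0, -2]].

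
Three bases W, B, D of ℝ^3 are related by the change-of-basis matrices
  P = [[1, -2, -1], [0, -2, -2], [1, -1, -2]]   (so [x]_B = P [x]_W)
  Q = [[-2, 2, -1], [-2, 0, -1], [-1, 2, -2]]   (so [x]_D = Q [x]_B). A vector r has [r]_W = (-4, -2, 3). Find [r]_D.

(10, 14, 15)

Apply P to get B-coordinates (-3, -2, -8), then Q to get D-coordinates.
The result is [r]_D = (10, 14, 15).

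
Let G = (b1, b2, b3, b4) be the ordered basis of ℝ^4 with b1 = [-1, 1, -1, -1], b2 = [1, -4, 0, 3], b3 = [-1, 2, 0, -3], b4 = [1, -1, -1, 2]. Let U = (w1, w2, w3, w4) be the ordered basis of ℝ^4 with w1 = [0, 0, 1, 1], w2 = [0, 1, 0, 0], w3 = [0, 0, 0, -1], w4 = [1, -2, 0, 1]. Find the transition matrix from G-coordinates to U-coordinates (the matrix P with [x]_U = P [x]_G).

[[-1, 0, 0, -1], [-1, -2, 0, 1], [-1, -2, 2, -2], [-1, 1, -1, 1]]

Let M have columns bj and N have columns wj. Then for every x, N [x]_U = x = M [x]_G, so P = N^(-1) M.
Since det N = -1, N^(-1) has integer entries; multiplying gives P = [[-1, 0, 0, -1], [-1, -2, 0, 1], [-1, -2, 2, -2], [-1, 1, -1, 1]].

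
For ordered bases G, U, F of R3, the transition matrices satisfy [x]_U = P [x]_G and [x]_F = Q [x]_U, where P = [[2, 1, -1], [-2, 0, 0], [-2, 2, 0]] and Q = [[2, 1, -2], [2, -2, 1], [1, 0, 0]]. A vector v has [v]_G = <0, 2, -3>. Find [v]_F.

<2, 14, 5>

First [v]_U = P [v]_G = <5, 0, 4>.
Then [v]_F = Q [v]_U = <2, 14, 5>.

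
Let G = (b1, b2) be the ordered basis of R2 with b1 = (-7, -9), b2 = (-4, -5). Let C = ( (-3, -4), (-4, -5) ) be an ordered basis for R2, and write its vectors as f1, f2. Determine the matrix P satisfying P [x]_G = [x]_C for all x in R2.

[[1, 0], [1, 1]]

Column j of P is [bj]_C, since P maps G-coordinates to C-coordinates.
Expressing b1 in C: b1 = f1 + f2, so column 1 of P is (1, 1).
Doing the same for each bj gives P = [[1, 0], [1, 1]].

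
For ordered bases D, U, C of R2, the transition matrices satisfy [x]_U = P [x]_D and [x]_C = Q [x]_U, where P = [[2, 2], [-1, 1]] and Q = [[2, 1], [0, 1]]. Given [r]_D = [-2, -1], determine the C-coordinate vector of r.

[-11, 1]

Composing the changes, [r]_C = Q P [r]_D.
Q P = [[3, 5], [-1, 1]]; applying this to [-2, -1] gives [-11, 1].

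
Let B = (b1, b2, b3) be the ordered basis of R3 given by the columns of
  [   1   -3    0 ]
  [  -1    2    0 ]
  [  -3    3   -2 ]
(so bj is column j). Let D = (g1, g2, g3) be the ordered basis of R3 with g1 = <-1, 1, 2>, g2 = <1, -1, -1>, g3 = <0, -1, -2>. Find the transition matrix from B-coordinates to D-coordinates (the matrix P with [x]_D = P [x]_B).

[[-2, 2, -2], [-1, -1, -2], [0, 1, 0]]

Take x = bj: its B-coordinates are the j-th standard unit vector, so P e_j — column j of P — equals [bj]_D.
b1 = -2g1 - g2 + 0·g3, giving column 1 = <-2, -1, 0>; repeating for each j gives P = [[-2, 2, -2], [-1, -1, -2], [0, 1, 0]].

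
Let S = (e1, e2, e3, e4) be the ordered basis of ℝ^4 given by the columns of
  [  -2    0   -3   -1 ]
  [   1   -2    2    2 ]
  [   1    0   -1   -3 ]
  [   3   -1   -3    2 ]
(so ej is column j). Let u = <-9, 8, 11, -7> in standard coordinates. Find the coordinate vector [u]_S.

Write u = c_1 e1 + ... + c_4 e4 and solve for the c_i.
Solving this 4x4 system gives c = (2, -4, 3, -4).
Check: 2e1 - 4e2 + 3e3 - 4e4 = <-9, 8, 11, -7>.

<2, -4, 3, -4>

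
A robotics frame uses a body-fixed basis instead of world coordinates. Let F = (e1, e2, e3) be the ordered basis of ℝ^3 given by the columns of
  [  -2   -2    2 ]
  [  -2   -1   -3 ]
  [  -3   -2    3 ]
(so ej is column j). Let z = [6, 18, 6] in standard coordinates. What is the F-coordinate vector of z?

[z]_F is the unique c with M c = z, where M has columns e1, ..., e3.
Gaussian elimination on [M | z] yields c = (-3, -3, -3).
Check: -3e1 - 3e2 - 3e3 = [6, 18, 6].

[-3, -3, -3]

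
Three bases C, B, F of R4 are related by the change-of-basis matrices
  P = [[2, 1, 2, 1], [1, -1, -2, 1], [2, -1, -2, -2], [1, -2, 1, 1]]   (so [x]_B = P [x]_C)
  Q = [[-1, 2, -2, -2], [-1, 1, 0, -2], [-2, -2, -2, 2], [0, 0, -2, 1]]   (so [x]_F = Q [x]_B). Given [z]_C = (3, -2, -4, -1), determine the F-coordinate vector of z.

(-11, 13, -46, -34)

Apply P to get B-coordinates (-5, 12, 18, 2), then Q to get F-coordinates.
The result is [z]_F = (-11, 13, -46, -34).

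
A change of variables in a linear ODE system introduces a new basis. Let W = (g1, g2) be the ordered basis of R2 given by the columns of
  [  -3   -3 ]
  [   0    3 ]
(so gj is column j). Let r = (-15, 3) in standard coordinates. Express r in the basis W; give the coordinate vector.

[r]_W is the unique c with M c = r, where M has columns g1, g2.
System: -3c_1 - 3c_2 = -15, 0c_1 + 3c_2 = 3; solving gives c_1 = 4, c_2 = 1.
Check: 4g1 + g2 = (-15, 3).

(4, 1)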